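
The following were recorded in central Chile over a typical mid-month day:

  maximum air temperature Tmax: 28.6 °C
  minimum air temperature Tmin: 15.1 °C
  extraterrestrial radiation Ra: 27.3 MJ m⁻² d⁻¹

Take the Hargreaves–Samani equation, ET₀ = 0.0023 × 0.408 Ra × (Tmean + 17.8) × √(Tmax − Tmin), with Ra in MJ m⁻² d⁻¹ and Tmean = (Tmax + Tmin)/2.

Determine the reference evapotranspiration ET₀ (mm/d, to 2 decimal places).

3.73 mm/d

Tmean = (28.6 + 15.1)/2 = 21.85 °C
0.408 Ra = 0.408 × 27.3 = 11.1384 mm/d equivalent
ET₀ = 0.0023 × 11.1384 × (21.85 + 17.8) × √13.5 = 0.0023 × 11.1384 × 39.65 × 3.6742 = 3.7321 mm/d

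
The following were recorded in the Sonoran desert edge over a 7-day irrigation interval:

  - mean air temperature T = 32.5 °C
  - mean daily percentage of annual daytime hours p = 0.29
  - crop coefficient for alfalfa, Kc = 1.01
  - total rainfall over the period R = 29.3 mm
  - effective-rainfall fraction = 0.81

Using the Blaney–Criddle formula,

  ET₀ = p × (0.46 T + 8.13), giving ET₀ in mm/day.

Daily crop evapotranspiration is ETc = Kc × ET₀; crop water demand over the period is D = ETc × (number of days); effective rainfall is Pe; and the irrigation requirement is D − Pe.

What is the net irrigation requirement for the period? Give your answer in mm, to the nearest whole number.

ET₀ = 0.29 × (0.46 × 32.5 + 8.13) = 0.29 × 23.080 = 6.6932 mm/d
ETc = Kc × ET₀ = 1.01 × 6.6932 = 6.7601 mm/d
Crop demand D = ETc × 7 d = 6.7601 × 7 = 47.321 mm
Pe = 0.81 × 29.3 = 23.733 mm
D − Pe = 47.321 − 23.733 = 23.588 mm

24 mm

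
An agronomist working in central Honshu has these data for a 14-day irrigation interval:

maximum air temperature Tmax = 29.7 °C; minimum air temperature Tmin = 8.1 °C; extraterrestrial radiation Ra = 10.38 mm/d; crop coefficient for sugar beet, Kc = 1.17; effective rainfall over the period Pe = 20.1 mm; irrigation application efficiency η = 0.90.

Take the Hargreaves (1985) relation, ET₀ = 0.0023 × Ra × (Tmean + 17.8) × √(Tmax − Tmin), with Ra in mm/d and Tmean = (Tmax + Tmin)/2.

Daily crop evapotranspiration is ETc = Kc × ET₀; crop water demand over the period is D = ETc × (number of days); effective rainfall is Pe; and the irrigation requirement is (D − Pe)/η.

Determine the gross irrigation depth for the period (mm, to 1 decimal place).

Tmean = (29.7 + 8.1)/2 = 18.90 °C
ET₀ = 0.0023 × 10.38 × (18.90 + 17.8) × √21.6 = 0.0023 × 10.38 × 36.70 × 4.6476 = 4.0721 mm/d
ETc = Kc × ET₀ = 1.17 × 4.0721 = 4.7644 mm/d
Crop demand D = ETc × 14 d = 4.7644 × 14 = 66.702 mm
D − Pe = 66.702 − 20.1 = 46.602 mm
Gross irrigation = 46.602 / 0.90 = 51.780 mm

51.8 mm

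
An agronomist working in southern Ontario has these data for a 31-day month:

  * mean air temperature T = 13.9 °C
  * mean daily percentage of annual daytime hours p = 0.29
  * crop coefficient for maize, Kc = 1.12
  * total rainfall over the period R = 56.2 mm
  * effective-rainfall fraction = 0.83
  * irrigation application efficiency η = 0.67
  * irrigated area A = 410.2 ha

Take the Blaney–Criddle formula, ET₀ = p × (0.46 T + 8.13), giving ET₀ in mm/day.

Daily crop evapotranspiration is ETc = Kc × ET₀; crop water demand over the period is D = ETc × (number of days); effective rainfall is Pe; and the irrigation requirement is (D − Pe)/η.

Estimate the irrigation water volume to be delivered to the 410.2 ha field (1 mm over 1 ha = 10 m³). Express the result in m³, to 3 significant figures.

ET₀ = 0.29 × (0.46 × 13.9 + 8.13) = 0.29 × 14.524 = 4.2120 mm/d
ETc = Kc × ET₀ = 1.12 × 4.2120 = 4.7174 mm/d
Crop demand D = ETc × 31 d = 4.7174 × 31 = 146.239 mm
Pe = 0.83 × 56.2 = 46.646 mm
D − Pe = 146.239 − 46.646 = 99.593 mm
Gross irrigation = 99.593 / 0.67 = 148.646 mm
Volume = 148.646 mm × 410.2 ha × 10 = 609745.9 m³

610000 m³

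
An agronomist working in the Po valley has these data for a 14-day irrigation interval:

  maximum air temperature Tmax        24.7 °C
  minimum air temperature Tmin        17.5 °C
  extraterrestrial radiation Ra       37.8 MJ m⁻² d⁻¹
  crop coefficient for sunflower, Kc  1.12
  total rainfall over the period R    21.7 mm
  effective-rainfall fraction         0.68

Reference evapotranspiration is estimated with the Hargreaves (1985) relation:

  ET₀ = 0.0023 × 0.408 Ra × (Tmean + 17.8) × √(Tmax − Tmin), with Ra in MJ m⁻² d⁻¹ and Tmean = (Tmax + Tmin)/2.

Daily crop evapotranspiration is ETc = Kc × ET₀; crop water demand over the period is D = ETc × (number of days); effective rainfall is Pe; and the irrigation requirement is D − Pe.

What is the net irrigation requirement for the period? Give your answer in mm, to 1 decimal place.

Tmean = (24.7 + 17.5)/2 = 21.10 °C
0.408 Ra = 0.408 × 37.8 = 15.4224 mm/d equivalent
ET₀ = 0.0023 × 15.4224 × (21.10 + 17.8) × √7.2 = 0.0023 × 15.4224 × 38.90 × 2.6833 = 3.7025 mm/d
ETc = Kc × ET₀ = 1.12 × 3.7025 = 4.1468 mm/d
Crop demand D = ETc × 14 d = 4.1468 × 14 = 58.055 mm
Pe = 0.68 × 21.7 = 14.756 mm
D − Pe = 58.055 − 14.756 = 43.299 mm

43.3 mm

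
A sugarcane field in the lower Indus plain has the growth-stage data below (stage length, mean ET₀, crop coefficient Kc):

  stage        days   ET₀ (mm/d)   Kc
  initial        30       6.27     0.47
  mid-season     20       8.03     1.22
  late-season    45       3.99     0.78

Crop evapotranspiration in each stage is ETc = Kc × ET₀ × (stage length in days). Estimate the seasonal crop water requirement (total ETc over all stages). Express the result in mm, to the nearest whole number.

initial: 0.47 × 6.27 × 30 = 88.41 mm
mid-season: 1.22 × 8.03 × 20 = 195.93 mm
late-season: 0.78 × 3.99 × 45 = 140.05 mm
Seasonal total = 424.39 mm

424 mm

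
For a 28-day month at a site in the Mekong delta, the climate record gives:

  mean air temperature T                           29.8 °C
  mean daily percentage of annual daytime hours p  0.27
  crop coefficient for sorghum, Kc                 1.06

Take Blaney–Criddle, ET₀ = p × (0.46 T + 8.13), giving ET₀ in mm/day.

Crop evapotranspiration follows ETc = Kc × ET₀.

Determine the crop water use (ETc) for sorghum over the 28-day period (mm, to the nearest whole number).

175 mm

ET₀ = 0.27 × (0.46 × 29.8 + 8.13) = 0.27 × 21.838 = 5.8963 mm/d
ETc = Kc × ET₀ = 1.06 × 5.8963 = 6.2501 mm/d
Over 28 days: 6.2501 × 28 = 175.003 mm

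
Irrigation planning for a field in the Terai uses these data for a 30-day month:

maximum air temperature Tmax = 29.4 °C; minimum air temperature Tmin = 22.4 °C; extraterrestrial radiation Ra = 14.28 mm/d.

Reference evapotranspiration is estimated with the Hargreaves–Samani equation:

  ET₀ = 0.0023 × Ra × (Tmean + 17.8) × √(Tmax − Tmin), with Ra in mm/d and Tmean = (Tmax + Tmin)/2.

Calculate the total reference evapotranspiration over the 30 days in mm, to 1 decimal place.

Tmean = (29.4 + 22.4)/2 = 25.90 °C
ET₀ = 0.0023 × 14.28 × (25.90 + 17.8) × √7.0 = 0.0023 × 14.28 × 43.70 × 2.6458 = 3.7975 mm/d
Over 30 days: 3.7975 × 30 = 113.925 mm

113.9 mm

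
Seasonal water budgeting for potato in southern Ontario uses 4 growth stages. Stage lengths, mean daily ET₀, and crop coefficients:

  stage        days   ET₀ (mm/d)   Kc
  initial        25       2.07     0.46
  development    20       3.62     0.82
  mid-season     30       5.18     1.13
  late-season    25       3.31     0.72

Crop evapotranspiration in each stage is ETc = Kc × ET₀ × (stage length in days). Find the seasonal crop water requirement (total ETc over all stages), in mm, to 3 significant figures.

initial: 0.46 × 2.07 × 25 = 23.81 mm
development: 0.82 × 3.62 × 20 = 59.37 mm
mid-season: 1.13 × 5.18 × 30 = 175.60 mm
late-season: 0.72 × 3.31 × 25 = 59.58 mm
Seasonal total = 318.36 mm

318 mm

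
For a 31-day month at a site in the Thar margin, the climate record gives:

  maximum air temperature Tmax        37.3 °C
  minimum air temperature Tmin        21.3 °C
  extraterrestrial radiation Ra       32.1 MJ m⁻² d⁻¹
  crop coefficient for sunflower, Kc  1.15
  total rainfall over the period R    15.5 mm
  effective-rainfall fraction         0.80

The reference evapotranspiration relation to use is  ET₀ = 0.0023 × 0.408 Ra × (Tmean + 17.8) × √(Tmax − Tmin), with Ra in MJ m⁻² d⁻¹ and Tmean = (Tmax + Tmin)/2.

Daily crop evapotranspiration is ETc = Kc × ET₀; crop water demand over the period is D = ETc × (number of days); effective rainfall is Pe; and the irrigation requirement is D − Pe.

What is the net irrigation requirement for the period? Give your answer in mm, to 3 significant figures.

190 mm

Tmean = (37.3 + 21.3)/2 = 29.30 °C
0.408 Ra = 0.408 × 32.1 = 13.0968 mm/d equivalent
ET₀ = 0.0023 × 13.0968 × (29.30 + 17.8) × √16.0 = 0.0023 × 13.0968 × 47.10 × 4.0000 = 5.6751 mm/d
ETc = Kc × ET₀ = 1.15 × 5.6751 = 6.5264 mm/d
Crop demand D = ETc × 31 d = 6.5264 × 31 = 202.318 mm
Pe = 0.80 × 15.5 = 12.400 mm
D − Pe = 202.318 − 12.400 = 189.918 mm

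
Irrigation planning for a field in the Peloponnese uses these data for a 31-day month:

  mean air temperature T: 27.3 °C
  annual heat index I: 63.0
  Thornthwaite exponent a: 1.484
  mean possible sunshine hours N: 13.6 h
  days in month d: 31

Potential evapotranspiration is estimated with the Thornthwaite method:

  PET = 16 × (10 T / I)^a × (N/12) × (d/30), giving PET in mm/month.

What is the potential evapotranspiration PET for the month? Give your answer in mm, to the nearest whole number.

165 mm

10T/I = 10 × 27.3 / 63.0 = 4.3333
(10T/I)^a = 4.3333^1.484 = 8.8113
Uncorrected PET = 16 × 8.8113 = 140.981 mm
Correction = (N/12)(d/30) = (13.6/12)(31/30) = 1.1711
PET = 140.981 × 1.1711 = 165.103 mm/month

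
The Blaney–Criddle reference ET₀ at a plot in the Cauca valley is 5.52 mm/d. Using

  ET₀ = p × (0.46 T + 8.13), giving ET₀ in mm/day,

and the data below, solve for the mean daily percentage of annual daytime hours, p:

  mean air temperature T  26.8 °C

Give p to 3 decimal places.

p = ET₀ / (0.46 T + 8.13) = 5.52 / (0.46 × 26.8 + 8.13) = 5.52 / 20.458 = 0.2698

0.270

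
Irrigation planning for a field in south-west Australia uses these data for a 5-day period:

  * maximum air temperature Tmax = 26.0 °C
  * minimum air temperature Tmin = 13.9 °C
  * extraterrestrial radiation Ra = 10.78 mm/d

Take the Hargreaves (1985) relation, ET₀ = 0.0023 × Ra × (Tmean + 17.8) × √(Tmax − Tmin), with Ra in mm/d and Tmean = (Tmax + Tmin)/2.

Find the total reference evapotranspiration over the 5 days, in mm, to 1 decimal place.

16.3 mm

Tmean = (26.0 + 13.9)/2 = 19.95 °C
ET₀ = 0.0023 × 10.78 × (19.95 + 17.8) × √12.1 = 0.0023 × 10.78 × 37.75 × 3.4785 = 3.2558 mm/d
Over 5 days: 3.2558 × 5 = 16.279 mm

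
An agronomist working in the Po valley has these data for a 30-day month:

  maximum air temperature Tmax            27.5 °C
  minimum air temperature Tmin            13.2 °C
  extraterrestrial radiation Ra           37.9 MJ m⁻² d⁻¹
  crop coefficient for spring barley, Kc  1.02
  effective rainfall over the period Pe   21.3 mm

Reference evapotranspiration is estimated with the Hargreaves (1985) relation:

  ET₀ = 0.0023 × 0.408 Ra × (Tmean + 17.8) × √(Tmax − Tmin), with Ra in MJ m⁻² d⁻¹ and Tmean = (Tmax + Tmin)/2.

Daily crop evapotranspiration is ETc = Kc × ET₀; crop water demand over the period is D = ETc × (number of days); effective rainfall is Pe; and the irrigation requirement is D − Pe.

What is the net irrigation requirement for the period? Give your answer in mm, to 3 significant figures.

Tmean = (27.5 + 13.2)/2 = 20.35 °C
0.408 Ra = 0.408 × 37.9 = 15.4632 mm/d equivalent
ET₀ = 0.0023 × 15.4632 × (20.35 + 17.8) × √14.3 = 0.0023 × 15.4632 × 38.15 × 3.7815 = 5.1308 mm/d
ETc = Kc × ET₀ = 1.02 × 5.1308 = 5.2334 mm/d
Crop demand D = ETc × 30 d = 5.2334 × 30 = 157.002 mm
D − Pe = 157.002 − 21.3 = 135.702 mm

136 mm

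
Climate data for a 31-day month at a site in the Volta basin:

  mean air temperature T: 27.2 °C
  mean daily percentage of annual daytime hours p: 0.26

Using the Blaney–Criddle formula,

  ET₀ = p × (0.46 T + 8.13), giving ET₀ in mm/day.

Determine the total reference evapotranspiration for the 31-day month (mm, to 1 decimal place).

ET₀ = 0.26 × (0.46 × 27.2 + 8.13) = 0.26 × 20.642 = 5.3669 mm/d
Monthly total = 5.3669 × 31 = 166.374 mm

166.4 mm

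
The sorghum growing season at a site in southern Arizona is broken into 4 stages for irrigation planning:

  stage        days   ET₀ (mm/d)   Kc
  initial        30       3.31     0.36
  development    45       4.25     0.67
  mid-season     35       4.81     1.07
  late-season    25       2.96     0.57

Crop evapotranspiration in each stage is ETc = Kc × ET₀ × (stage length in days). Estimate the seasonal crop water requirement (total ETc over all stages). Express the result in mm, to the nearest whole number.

386 mm

initial: 0.36 × 3.31 × 30 = 35.75 mm
development: 0.67 × 4.25 × 45 = 128.14 mm
mid-season: 1.07 × 4.81 × 35 = 180.13 mm
late-season: 0.57 × 2.96 × 25 = 42.18 mm
Seasonal total = 386.20 mm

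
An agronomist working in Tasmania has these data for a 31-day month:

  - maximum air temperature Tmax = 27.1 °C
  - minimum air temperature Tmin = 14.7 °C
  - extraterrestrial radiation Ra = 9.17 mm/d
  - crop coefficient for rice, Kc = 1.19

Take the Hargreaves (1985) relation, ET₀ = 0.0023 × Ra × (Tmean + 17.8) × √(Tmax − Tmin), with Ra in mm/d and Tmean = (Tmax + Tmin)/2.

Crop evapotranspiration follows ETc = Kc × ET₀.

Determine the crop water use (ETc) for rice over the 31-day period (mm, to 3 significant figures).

106 mm

Tmean = (27.1 + 14.7)/2 = 20.90 °C
ET₀ = 0.0023 × 9.17 × (20.90 + 17.8) × √12.4 = 0.0023 × 9.17 × 38.70 × 3.5214 = 2.8742 mm/d
ETc = Kc × ET₀ = 1.19 × 2.8742 = 3.4203 mm/d
Over 31 days: 3.4203 × 31 = 106.029 mm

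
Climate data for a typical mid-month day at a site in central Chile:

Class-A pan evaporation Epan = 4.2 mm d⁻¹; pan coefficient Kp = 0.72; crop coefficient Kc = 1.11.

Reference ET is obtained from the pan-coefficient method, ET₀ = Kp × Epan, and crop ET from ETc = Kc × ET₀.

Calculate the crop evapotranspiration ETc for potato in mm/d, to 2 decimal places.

ET₀ = 0.72 × 4.2 = 3.0240 mm/d
ETc = Kc × ET₀ = 1.11 × 3.0240 = 3.3566 mm/d

3.36 mm/d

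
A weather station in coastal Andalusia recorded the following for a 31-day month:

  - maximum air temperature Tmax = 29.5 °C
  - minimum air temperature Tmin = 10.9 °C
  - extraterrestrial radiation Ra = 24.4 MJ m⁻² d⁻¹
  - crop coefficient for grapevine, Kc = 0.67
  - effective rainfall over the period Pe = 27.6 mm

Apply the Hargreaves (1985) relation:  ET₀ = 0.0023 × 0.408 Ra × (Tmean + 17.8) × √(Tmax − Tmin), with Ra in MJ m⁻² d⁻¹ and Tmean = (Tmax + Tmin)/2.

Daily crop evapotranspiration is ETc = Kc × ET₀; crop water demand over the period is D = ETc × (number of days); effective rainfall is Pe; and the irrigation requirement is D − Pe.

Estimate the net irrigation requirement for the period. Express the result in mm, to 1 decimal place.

50.3 mm

Tmean = (29.5 + 10.9)/2 = 20.20 °C
0.408 Ra = 0.408 × 24.4 = 9.9552 mm/d equivalent
ET₀ = 0.0023 × 9.9552 × (20.20 + 17.8) × √18.6 = 0.0023 × 9.9552 × 38.00 × 4.3128 = 3.7525 mm/d
ETc = Kc × ET₀ = 0.67 × 3.7525 = 2.5142 mm/d
Crop demand D = ETc × 31 d = 2.5142 × 31 = 77.940 mm
D − Pe = 77.940 − 27.6 = 50.340 mm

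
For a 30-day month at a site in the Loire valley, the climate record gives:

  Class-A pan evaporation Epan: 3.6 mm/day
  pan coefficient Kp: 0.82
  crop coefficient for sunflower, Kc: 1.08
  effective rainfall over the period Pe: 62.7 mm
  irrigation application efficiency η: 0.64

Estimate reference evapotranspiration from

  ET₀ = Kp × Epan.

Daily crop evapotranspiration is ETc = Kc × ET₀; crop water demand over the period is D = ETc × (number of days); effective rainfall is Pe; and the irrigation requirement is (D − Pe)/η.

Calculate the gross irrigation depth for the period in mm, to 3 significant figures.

51.5 mm

ET₀ = 0.82 × 3.6 = 2.9520 mm/d
ETc = Kc × ET₀ = 1.08 × 2.9520 = 3.1882 mm/d
Crop demand D = ETc × 30 d = 3.1882 × 30 = 95.646 mm
D − Pe = 95.646 − 62.7 = 32.946 mm
Gross irrigation = 32.946 / 0.64 = 51.478 mm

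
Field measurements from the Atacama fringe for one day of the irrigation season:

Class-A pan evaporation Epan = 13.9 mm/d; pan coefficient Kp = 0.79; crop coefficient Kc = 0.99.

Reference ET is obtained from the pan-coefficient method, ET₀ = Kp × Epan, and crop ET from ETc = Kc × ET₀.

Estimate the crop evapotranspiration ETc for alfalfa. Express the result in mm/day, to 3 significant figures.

ET₀ = 0.79 × 13.9 = 10.9810 mm/d
ETc = Kc × ET₀ = 0.99 × 10.9810 = 10.8712 mm/d

10.9 mm/day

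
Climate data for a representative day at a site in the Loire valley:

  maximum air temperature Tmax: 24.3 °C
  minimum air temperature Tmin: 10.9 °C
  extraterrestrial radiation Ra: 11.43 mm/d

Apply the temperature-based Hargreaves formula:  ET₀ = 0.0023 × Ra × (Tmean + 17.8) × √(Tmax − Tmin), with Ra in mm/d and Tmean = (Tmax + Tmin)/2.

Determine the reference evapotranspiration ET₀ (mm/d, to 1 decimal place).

Tmean = (24.3 + 10.9)/2 = 17.60 °C
ET₀ = 0.0023 × 11.43 × (17.60 + 17.8) × √13.4 = 0.0023 × 11.43 × 35.40 × 3.6606 = 3.4067 mm/d

3.4 mm/d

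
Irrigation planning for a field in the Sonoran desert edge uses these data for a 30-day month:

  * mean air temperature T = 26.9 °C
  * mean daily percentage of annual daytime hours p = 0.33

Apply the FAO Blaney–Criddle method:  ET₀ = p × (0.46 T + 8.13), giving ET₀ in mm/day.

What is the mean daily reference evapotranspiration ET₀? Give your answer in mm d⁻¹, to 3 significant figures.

ET₀ = 0.33 × (0.46 × 26.9 + 8.13) = 0.33 × 20.504 = 6.7663 mm/d

6.77 mm d⁻¹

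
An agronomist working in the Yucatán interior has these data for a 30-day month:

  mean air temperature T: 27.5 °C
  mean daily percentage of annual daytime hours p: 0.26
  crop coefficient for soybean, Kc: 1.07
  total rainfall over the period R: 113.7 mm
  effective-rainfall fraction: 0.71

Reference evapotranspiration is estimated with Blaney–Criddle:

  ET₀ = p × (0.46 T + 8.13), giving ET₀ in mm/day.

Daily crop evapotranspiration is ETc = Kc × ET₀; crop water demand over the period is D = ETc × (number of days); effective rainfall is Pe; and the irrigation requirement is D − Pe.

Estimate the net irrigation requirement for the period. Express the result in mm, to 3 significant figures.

ET₀ = 0.26 × (0.46 × 27.5 + 8.13) = 0.26 × 20.780 = 5.4028 mm/d
ETc = Kc × ET₀ = 1.07 × 5.4028 = 5.7810 mm/d
Crop demand D = ETc × 30 d = 5.7810 × 30 = 173.430 mm
Pe = 0.71 × 113.7 = 80.727 mm
D − Pe = 173.430 − 80.727 = 92.703 mm

92.7 mm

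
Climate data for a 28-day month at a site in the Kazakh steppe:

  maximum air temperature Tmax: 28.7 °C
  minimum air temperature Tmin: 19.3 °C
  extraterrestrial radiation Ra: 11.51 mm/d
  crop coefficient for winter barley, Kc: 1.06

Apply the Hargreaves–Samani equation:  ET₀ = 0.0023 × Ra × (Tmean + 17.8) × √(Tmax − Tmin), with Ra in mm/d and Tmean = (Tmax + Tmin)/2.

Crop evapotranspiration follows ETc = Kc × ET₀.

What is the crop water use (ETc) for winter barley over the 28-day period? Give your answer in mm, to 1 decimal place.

Tmean = (28.7 + 19.3)/2 = 24.00 °C
ET₀ = 0.0023 × 11.51 × (24.00 + 17.8) × √9.4 = 0.0023 × 11.51 × 41.80 × 3.0659 = 3.3926 mm/d
ETc = Kc × ET₀ = 1.06 × 3.3926 = 3.5962 mm/d
Over 28 days: 3.5962 × 28 = 100.694 mm

100.7 mm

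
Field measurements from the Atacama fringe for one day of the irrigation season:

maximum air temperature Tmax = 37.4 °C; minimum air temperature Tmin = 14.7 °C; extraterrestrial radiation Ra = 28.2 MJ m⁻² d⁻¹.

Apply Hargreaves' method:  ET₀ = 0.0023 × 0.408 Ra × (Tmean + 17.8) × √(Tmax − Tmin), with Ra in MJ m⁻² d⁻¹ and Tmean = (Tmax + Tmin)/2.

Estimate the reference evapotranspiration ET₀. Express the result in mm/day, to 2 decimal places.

5.53 mm/day

Tmean = (37.4 + 14.7)/2 = 26.05 °C
0.408 Ra = 0.408 × 28.2 = 11.5056 mm/d equivalent
ET₀ = 0.0023 × 11.5056 × (26.05 + 17.8) × √22.7 = 0.0023 × 11.5056 × 43.85 × 4.7645 = 5.5287 mm/d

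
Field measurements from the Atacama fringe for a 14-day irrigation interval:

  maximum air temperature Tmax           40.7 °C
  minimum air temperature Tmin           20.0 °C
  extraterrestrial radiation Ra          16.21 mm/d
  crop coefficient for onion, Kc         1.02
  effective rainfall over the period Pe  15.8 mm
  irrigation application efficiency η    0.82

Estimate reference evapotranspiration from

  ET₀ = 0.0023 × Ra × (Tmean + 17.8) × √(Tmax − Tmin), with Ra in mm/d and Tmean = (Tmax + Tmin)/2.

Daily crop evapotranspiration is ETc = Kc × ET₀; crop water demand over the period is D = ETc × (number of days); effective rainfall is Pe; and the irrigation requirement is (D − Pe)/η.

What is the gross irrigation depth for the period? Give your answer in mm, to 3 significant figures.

Tmean = (40.7 + 20.0)/2 = 30.35 °C
ET₀ = 0.0023 × 16.21 × (30.35 + 17.8) × √20.7 = 0.0023 × 16.21 × 48.15 × 4.5497 = 8.1675 mm/d
ETc = Kc × ET₀ = 1.02 × 8.1675 = 8.3309 mm/d
Crop demand D = ETc × 14 d = 8.3309 × 14 = 116.633 mm
D − Pe = 116.633 − 15.8 = 100.833 mm
Gross irrigation = 100.833 / 0.82 = 122.967 mm

123 mm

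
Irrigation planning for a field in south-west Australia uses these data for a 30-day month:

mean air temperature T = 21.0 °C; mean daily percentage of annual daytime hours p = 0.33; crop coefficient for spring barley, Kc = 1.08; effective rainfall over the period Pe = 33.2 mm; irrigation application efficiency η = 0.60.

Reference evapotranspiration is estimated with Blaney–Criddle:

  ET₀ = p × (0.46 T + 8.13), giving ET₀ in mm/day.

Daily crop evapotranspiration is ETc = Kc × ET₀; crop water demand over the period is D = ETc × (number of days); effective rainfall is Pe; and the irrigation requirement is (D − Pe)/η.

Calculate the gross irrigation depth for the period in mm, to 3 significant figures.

ET₀ = 0.33 × (0.46 × 21.0 + 8.13) = 0.33 × 17.790 = 5.8707 mm/d
ETc = Kc × ET₀ = 1.08 × 5.8707 = 6.3404 mm/d
Crop demand D = ETc × 30 d = 6.3404 × 30 = 190.212 mm
D − Pe = 190.212 − 33.2 = 157.012 mm
Gross irrigation = 157.012 / 0.60 = 261.687 mm

262 mm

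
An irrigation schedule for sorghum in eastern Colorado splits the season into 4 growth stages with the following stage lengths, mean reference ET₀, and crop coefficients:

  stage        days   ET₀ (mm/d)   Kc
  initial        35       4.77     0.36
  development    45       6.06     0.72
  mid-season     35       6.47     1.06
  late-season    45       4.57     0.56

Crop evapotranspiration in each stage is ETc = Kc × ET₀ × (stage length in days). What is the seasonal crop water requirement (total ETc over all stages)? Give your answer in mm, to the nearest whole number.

612 mm

initial: 0.36 × 4.77 × 35 = 60.10 mm
development: 0.72 × 6.06 × 45 = 196.34 mm
mid-season: 1.06 × 6.47 × 35 = 240.04 mm
late-season: 0.56 × 4.57 × 45 = 115.16 mm
Seasonal total = 611.64 mm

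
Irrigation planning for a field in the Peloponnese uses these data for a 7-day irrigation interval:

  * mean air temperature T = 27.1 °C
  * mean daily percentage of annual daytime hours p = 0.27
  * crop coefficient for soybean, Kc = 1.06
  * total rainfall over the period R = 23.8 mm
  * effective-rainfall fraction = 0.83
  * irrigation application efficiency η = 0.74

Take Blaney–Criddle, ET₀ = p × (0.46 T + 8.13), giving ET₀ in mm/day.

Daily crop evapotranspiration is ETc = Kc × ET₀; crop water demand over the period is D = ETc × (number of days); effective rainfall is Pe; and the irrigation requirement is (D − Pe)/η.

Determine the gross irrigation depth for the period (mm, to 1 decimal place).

ET₀ = 0.27 × (0.46 × 27.1 + 8.13) = 0.27 × 20.596 = 5.5609 mm/d
ETc = Kc × ET₀ = 1.06 × 5.5609 = 5.8946 mm/d
Crop demand D = ETc × 7 d = 5.8946 × 7 = 41.262 mm
Pe = 0.83 × 23.8 = 19.754 mm
D − Pe = 41.262 − 19.754 = 21.508 mm
Gross irrigation = 21.508 / 0.74 = 29.065 mm

29.1 mm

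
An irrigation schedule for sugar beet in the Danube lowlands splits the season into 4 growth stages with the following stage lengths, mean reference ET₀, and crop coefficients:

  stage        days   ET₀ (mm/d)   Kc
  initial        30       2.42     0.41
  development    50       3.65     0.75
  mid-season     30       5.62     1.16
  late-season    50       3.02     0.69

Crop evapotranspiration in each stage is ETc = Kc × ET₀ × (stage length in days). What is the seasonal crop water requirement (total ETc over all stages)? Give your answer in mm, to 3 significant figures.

initial: 0.41 × 2.42 × 30 = 29.77 mm
development: 0.75 × 3.65 × 50 = 136.88 mm
mid-season: 1.16 × 5.62 × 30 = 195.58 mm
late-season: 0.69 × 3.02 × 50 = 104.19 mm
Seasonal total = 466.42 mm

466 mm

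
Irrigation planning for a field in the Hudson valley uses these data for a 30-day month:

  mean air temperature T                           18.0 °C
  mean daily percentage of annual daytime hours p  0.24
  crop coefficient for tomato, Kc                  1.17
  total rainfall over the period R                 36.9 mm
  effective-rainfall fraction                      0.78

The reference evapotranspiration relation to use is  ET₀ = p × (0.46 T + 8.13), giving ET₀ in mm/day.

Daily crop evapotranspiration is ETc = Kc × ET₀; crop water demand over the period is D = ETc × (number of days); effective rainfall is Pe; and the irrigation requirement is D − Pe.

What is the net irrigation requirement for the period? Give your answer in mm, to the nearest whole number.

ET₀ = 0.24 × (0.46 × 18.0 + 8.13) = 0.24 × 16.410 = 3.9384 mm/d
ETc = Kc × ET₀ = 1.17 × 3.9384 = 4.6079 mm/d
Crop demand D = ETc × 30 d = 4.6079 × 30 = 138.237 mm
Pe = 0.78 × 36.9 = 28.782 mm
D − Pe = 138.237 − 28.782 = 109.455 mm

109 mm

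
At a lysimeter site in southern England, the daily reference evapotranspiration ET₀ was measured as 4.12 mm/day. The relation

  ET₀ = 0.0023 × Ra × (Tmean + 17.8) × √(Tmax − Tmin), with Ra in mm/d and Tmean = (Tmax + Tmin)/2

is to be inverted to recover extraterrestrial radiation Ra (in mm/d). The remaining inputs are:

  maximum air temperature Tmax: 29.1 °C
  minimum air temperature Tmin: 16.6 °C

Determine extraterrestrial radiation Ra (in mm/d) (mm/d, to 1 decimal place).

12.5 mm/d

Tmean = 22.85 °C; √ΔT = 3.5355
Ra = ET₀ / [0.0023 × (Tmean+17.8) × √ΔT] = 4.12 / (0.0023 × 40.65 × 3.5355) = 12.464 mm/d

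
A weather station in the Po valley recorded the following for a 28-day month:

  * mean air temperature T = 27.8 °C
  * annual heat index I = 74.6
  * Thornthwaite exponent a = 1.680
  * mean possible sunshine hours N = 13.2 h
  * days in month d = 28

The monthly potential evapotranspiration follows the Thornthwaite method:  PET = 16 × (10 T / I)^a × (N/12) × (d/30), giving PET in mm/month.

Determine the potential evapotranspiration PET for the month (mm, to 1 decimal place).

149.7 mm

10T/I = 10 × 27.8 / 74.6 = 3.7265
(10T/I)^a = 3.7265^1.680 = 9.1156
Uncorrected PET = 16 × 9.1156 = 145.850 mm
Correction = (N/12)(d/30) = (13.2/12)(28/30) = 1.0267
PET = 145.850 × 1.0267 = 149.744 mm/month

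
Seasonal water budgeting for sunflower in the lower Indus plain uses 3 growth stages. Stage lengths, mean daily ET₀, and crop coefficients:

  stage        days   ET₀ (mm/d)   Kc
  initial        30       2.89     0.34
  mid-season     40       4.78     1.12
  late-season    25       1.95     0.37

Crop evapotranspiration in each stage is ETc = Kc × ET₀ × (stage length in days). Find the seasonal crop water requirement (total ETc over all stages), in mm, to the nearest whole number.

initial: 0.34 × 2.89 × 30 = 29.48 mm
mid-season: 1.12 × 4.78 × 40 = 214.14 mm
late-season: 0.37 × 1.95 × 25 = 18.04 mm
Seasonal total = 261.66 mm

262 mm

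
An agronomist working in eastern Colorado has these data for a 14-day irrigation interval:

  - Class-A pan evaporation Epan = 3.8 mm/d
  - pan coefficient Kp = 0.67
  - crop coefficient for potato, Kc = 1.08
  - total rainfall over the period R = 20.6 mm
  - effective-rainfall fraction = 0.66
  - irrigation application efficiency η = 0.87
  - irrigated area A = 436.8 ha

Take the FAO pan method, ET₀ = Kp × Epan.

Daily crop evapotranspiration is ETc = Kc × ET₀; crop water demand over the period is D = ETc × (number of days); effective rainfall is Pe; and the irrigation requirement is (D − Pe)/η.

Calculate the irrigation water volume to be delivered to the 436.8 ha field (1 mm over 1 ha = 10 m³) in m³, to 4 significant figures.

125000 m³

ET₀ = 0.67 × 3.8 = 2.5460 mm/d
ETc = Kc × ET₀ = 1.08 × 2.5460 = 2.7497 mm/d
Crop demand D = ETc × 14 d = 2.7497 × 14 = 38.496 mm
Pe = 0.66 × 20.6 = 13.596 mm
D − Pe = 38.496 − 13.596 = 24.900 mm
Gross irrigation = 24.900 / 0.87 = 28.621 mm
Volume = 28.621 mm × 436.8 ha × 10 = 125016.5 m³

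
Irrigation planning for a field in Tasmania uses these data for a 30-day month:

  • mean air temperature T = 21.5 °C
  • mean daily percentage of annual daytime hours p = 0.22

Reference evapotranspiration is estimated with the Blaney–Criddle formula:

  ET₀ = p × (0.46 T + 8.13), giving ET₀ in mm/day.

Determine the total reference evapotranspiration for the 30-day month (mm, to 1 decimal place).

ET₀ = 0.22 × (0.46 × 21.5 + 8.13) = 0.22 × 18.020 = 3.9644 mm/d
Monthly total = 3.9644 × 30 = 118.932 mm

118.9 mm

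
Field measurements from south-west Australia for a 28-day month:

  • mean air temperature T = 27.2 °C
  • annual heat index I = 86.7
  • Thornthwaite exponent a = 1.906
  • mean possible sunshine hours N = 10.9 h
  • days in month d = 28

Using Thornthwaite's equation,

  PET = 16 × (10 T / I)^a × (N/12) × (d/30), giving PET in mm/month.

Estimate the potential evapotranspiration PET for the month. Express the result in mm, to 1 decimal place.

119.9 mm

10T/I = 10 × 27.2 / 86.7 = 3.1373
(10T/I)^a = 3.1373^1.906 = 8.8397
Uncorrected PET = 16 × 8.8397 = 141.435 mm
Correction = (N/12)(d/30) = (10.9/12)(28/30) = 0.8478
PET = 141.435 × 0.8478 = 119.909 mm/month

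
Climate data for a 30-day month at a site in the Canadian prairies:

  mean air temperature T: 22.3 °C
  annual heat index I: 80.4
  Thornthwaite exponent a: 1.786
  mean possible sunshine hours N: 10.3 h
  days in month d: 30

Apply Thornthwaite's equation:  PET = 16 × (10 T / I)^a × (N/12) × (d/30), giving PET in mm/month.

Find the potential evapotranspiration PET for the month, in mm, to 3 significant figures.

10T/I = 10 × 22.3 / 80.4 = 2.7736
(10T/I)^a = 2.7736^1.786 = 6.1841
Uncorrected PET = 16 × 6.1841 = 98.946 mm
Correction = (N/12)(d/30) = (10.3/12)(30/30) = 0.8583
PET = 98.946 × 0.8583 = 84.925 mm/month

84.9 mm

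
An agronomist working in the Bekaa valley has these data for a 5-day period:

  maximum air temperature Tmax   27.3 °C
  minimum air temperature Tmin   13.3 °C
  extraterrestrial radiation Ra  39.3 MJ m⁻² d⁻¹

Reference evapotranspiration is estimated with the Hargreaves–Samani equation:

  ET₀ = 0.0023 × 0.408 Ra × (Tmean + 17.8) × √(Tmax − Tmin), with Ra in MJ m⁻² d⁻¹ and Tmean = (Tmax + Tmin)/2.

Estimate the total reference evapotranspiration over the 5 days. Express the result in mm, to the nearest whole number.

Tmean = (27.3 + 13.3)/2 = 20.30 °C
0.408 Ra = 0.408 × 39.3 = 16.0344 mm/d equivalent
ET₀ = 0.0023 × 16.0344 × (20.30 + 17.8) × √14.0 = 0.0023 × 16.0344 × 38.10 × 3.7417 = 5.2574 mm/d
Over 5 days: 5.2574 × 5 = 26.287 mm

26 mm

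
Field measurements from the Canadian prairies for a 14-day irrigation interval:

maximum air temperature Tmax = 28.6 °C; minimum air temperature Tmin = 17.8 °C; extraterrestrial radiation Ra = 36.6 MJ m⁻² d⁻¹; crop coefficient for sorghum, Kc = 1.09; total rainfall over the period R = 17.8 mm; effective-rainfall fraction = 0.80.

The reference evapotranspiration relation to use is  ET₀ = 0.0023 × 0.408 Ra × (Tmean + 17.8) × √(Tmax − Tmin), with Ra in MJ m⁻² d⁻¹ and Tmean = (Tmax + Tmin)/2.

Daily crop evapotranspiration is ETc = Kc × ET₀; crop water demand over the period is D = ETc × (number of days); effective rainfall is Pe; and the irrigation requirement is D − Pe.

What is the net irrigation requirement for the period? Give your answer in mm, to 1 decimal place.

56.4 mm

Tmean = (28.6 + 17.8)/2 = 23.20 °C
0.408 Ra = 0.408 × 36.6 = 14.9328 mm/d equivalent
ET₀ = 0.0023 × 14.9328 × (23.20 + 17.8) × √10.8 = 0.0023 × 14.9328 × 41.00 × 3.2863 = 4.6276 mm/d
ETc = Kc × ET₀ = 1.09 × 4.6276 = 5.0441 mm/d
Crop demand D = ETc × 14 d = 5.0441 × 14 = 70.617 mm
Pe = 0.80 × 17.8 = 14.240 mm
D − Pe = 70.617 − 14.240 = 56.377 mm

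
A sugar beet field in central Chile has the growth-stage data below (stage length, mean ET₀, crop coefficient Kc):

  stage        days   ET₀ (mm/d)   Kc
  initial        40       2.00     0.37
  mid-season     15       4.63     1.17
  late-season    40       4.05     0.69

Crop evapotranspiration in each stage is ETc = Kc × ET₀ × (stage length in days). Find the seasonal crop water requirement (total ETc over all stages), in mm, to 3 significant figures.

223 mm

initial: 0.37 × 2.00 × 40 = 29.60 mm
mid-season: 1.17 × 4.63 × 15 = 81.26 mm
late-season: 0.69 × 4.05 × 40 = 111.78 mm
Seasonal total = 222.64 mm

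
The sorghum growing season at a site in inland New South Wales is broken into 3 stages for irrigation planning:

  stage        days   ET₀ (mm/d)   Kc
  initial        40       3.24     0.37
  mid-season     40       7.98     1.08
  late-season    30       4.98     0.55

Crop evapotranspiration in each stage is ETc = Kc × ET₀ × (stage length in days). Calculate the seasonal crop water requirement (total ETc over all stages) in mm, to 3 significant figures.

initial: 0.37 × 3.24 × 40 = 47.95 mm
mid-season: 1.08 × 7.98 × 40 = 344.74 mm
late-season: 0.55 × 4.98 × 30 = 82.17 mm
Seasonal total = 474.86 mm

475 mm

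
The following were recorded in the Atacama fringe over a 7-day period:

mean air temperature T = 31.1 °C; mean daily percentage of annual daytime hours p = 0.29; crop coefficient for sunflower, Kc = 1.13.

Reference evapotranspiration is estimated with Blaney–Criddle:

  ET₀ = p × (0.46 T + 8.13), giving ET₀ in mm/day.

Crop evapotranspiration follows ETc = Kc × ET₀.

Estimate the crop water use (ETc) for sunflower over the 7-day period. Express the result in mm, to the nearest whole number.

ET₀ = 0.29 × (0.46 × 31.1 + 8.13) = 0.29 × 22.436 = 6.5064 mm/d
ETc = Kc × ET₀ = 1.13 × 6.5064 = 7.3522 mm/d
Over 7 days: 7.3522 × 7 = 51.465 mm

51 mm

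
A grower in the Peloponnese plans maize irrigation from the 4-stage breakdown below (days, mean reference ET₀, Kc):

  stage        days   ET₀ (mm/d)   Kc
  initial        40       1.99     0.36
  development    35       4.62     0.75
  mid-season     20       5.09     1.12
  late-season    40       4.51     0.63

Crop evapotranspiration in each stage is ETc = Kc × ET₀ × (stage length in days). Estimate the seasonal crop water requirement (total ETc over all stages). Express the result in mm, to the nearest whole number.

initial: 0.36 × 1.99 × 40 = 28.66 mm
development: 0.75 × 4.62 × 35 = 121.28 mm
mid-season: 1.12 × 5.09 × 20 = 114.02 mm
late-season: 0.63 × 4.51 × 40 = 113.65 mm
Seasonal total = 377.61 mm

378 mm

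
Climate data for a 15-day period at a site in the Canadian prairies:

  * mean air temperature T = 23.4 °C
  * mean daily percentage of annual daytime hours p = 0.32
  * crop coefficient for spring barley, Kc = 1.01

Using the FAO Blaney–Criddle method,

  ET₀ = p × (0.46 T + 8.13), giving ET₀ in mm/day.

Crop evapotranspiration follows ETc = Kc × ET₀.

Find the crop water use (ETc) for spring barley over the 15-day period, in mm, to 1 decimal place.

ET₀ = 0.32 × (0.46 × 23.4 + 8.13) = 0.32 × 18.894 = 6.0461 mm/d
ETc = Kc × ET₀ = 1.01 × 6.0461 = 6.1066 mm/d
Over 15 days: 6.1066 × 15 = 91.599 mm

91.6 mm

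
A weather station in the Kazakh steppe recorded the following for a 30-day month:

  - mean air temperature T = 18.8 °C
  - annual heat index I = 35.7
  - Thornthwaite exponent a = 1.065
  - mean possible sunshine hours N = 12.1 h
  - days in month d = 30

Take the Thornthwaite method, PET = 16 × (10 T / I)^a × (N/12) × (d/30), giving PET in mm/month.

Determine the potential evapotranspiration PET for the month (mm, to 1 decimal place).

10T/I = 10 × 18.8 / 35.7 = 5.2661
(10T/I)^a = 5.2661^1.065 = 5.8666
Uncorrected PET = 16 × 5.8666 = 93.866 mm
Correction = (N/12)(d/30) = (12.1/12)(30/30) = 1.0083
PET = 93.866 × 1.0083 = 94.645 mm/month

94.6 mm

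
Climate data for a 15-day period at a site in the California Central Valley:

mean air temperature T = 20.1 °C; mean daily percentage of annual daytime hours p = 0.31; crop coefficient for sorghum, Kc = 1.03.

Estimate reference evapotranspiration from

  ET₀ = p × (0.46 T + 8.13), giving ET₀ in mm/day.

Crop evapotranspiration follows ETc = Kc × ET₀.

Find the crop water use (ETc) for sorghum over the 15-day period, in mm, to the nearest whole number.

ET₀ = 0.31 × (0.46 × 20.1 + 8.13) = 0.31 × 17.376 = 5.3866 mm/d
ETc = Kc × ET₀ = 1.03 × 5.3866 = 5.5482 mm/d
Over 15 days: 5.5482 × 15 = 83.223 mm

83 mm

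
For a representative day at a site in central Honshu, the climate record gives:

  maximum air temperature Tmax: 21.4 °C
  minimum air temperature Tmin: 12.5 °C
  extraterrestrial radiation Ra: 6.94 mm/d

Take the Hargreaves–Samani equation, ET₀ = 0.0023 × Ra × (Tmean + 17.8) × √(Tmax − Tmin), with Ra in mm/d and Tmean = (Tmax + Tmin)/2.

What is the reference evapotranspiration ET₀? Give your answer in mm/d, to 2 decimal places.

1.65 mm/d

Tmean = (21.4 + 12.5)/2 = 16.95 °C
ET₀ = 0.0023 × 6.94 × (16.95 + 17.8) × √8.9 = 0.0023 × 6.94 × 34.75 × 2.9833 = 1.6548 mm/d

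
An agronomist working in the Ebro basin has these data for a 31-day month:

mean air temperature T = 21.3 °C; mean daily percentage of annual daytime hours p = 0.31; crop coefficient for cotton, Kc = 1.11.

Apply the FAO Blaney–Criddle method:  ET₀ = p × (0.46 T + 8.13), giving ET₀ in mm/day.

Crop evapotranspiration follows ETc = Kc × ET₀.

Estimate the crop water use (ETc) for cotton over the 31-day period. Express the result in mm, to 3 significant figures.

191 mm

ET₀ = 0.31 × (0.46 × 21.3 + 8.13) = 0.31 × 17.928 = 5.5577 mm/d
ETc = Kc × ET₀ = 1.11 × 5.5577 = 6.1690 mm/d
Over 31 days: 6.1690 × 31 = 191.239 mm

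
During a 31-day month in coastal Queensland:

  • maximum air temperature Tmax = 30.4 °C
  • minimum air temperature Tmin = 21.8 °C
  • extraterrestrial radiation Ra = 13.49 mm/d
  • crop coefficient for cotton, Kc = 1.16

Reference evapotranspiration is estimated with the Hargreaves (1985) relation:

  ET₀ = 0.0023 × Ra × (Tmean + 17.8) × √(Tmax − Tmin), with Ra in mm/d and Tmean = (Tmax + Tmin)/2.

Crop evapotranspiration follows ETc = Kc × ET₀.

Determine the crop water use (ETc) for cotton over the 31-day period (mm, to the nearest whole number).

Tmean = (30.4 + 21.8)/2 = 26.10 °C
ET₀ = 0.0023 × 13.49 × (26.10 + 17.8) × √8.6 = 0.0023 × 13.49 × 43.90 × 2.9326 = 3.9945 mm/d
ETc = Kc × ET₀ = 1.16 × 3.9945 = 4.6336 mm/d
Over 31 days: 4.6336 × 31 = 143.642 mm

144 mm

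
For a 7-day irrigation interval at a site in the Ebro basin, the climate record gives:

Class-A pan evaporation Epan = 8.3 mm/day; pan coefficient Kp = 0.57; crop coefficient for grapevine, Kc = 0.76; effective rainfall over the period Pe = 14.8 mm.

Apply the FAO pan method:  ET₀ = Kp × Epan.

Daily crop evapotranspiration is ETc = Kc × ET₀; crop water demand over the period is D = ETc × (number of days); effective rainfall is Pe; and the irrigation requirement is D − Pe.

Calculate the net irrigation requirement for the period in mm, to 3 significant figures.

10.4 mm

ET₀ = 0.57 × 8.3 = 4.7310 mm/d
ETc = Kc × ET₀ = 0.76 × 4.7310 = 3.5956 mm/d
Crop demand D = ETc × 7 d = 3.5956 × 7 = 25.169 mm
D − Pe = 25.169 − 14.8 = 10.369 mm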